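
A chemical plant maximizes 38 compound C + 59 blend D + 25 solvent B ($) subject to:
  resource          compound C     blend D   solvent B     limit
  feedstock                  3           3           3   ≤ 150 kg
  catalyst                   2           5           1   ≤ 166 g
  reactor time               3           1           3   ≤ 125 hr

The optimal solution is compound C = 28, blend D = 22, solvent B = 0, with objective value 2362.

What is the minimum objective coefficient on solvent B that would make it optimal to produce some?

At the optimum: feedstock uses 150 of 150 (binding); catalyst uses 166 of 166 (binding); reactor time uses 106 of 125 (slack = 19).
Slack constraints have shadow price 0 (complementary slackness).
The binding rows give the dual system: 3·y_feedstock + 2·y_catalyst = 38 and 3·y_feedstock + 5·y_catalyst = 59.
Solving: y_feedstock = 8, y_catalyst = 7.
solvent B enters the basis when its profit ≥ yᵀa₃ = 8·3 + 7·1 = 31.

31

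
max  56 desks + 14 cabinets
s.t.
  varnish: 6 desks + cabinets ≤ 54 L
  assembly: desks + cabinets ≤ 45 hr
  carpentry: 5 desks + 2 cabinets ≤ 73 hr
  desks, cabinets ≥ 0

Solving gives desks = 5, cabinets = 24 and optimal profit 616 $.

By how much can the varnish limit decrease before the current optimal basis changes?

Binding constraints: varnish, carpentry. The basis is B = [[6,1],[5,2]] with det 7.
Per unit decrease in varnish, x* moves by d = (-0.2857, 0.7143).
The basis stays optimal until desks reaches 0; allowable decrease = 17.5 L.

17.5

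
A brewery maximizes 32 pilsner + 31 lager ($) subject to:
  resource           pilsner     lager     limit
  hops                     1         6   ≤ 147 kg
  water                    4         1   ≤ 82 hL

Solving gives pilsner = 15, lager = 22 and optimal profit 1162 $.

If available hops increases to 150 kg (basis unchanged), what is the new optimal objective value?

Both hops and water are binding at x*.
Dual feasibility on the basic columns requires 1·y_hops + 4·y_water = 32, 6·y_hops + 1·y_water = 31.
Solving: y_hops = 4, y_water = 7.
Δz = y_hops·Δb = 4 × (3) = 12, so new z* = 1162 + 12 = 1174.

1174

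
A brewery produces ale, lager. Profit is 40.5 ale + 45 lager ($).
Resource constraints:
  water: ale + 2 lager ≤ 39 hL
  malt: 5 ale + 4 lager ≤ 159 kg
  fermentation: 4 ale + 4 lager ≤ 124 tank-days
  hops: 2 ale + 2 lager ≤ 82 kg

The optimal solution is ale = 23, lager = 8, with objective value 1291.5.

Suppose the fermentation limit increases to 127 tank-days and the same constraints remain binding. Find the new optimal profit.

At the optimum: water uses 39 of 39 (binding); malt uses 147 of 159 (slack = 12); fermentation uses 124 of 124 (binding); hops uses 62 of 82 (slack = 20).
By complementary slackness, y = 0 for the non-binding constraints.
From A_Bᵀ y = c: 1·y_water + 4·y_fermentation = 40.5; 2·y_water + 4·y_fermentation = 45.
→ y_water = 4.5 and y_fermentation = 9.
Δz = y_fermentation·Δb = 9 × (3) = 27, so new z* = 1291.5 + 27 = 1318.5.

1318.5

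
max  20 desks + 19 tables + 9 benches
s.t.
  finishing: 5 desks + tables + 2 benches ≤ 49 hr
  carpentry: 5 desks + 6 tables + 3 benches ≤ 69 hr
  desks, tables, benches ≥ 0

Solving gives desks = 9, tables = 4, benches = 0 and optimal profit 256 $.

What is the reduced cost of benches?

-2

At the optimum: finishing uses 49 of 49 (binding); carpentry uses 69 of 69 (binding).
The binding rows give the dual system: 5·y_finishing + 5·y_carpentry = 20 and 1·y_finishing + 6·y_carpentry = 19.
Solving: y_finishing = 1, y_carpentry = 3.
Reduced cost of benches: c₃ − yᵀa₃ = 9 − (1·2 + 3·3) = 9 − 11 = -2.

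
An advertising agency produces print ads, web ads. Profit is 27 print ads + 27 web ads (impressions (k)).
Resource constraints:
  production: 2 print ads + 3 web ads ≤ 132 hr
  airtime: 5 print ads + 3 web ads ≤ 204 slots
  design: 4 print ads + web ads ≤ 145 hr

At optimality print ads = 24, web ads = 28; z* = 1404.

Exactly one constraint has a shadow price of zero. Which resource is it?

design

production: 132/132 (binding)
airtime: 204/204 (binding)
design: 124/145 (slack 21)
By complementary slackness, a constraint with positive slack has shadow price 0 → design.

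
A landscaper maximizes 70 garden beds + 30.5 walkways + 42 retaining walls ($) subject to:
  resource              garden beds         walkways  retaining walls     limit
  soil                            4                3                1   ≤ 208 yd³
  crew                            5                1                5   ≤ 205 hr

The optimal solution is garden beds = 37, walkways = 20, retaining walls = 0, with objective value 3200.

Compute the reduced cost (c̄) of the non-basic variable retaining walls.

Check each constraint at x*: soil 208/208 (tight); crew 205/205 (tight).
The binding rows give the dual system: 4·y_soil + 5·y_crew = 70 and 3·y_soil + 1·y_crew = 30.5.
→ y_soil = 7.5 and y_crew = 8.
Reduced cost of retaining walls: c₃ − yᵀa₃ = 42 − (7.5·1 + 8·5) = 42 − 47.5 = -5.5.

-5.5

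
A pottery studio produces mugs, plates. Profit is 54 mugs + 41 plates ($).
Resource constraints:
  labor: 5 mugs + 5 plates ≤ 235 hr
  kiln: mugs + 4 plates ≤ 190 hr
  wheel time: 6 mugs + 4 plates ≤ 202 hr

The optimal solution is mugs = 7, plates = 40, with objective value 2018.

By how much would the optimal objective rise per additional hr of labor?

3

Binding: labor and wheel time. Non-binding: kiln (23 unused).
Since kiln is not tight, its dual is 0.
Dual feasibility on the basic columns requires 5·y_labor + 6·y_wheel time = 54, 5·y_labor + 4·y_wheel time = 41.
This yields shadow prices y_labor = 3, y_wheel time = 6.5.
Shadow price of labor = 3.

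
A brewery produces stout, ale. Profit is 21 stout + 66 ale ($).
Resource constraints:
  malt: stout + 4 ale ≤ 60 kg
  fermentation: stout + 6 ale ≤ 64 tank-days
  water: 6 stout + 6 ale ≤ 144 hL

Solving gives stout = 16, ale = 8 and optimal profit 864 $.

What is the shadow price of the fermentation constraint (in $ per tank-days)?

Binding: fermentation and water. Non-binding: malt (12 unused).
Slack constraints have shadow price 0 (complementary slackness).
The binding rows give the dual system: 1·y_fermentation + 6·y_water = 21 and 6·y_fermentation + 6·y_water = 66.
This yields shadow prices y_fermentation = 9, y_water = 2.
Shadow price of fermentation = 9.

9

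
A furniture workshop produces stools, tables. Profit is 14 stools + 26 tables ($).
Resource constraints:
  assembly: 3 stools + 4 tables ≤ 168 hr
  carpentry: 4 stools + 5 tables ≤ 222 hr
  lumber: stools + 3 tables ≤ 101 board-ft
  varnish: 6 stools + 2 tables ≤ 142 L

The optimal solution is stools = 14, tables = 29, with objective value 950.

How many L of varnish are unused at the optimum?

0

varnish used = 6·14 + 2·29 = 142; slack = 142 − 142 = 0.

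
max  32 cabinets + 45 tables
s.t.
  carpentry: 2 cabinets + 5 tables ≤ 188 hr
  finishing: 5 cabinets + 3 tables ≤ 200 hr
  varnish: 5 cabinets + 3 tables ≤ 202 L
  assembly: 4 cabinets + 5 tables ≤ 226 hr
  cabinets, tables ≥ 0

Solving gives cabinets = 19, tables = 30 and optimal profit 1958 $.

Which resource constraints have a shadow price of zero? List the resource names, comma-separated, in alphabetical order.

carpentry: 188/188 (binding)
finishing: 185/200 (slack 15)
varnish: 185/202 (slack 17)
assembly: 226/226 (binding)
By complementary slackness, a constraint with positive slack has shadow price 0 → finishing, varnish.

finishing, varnish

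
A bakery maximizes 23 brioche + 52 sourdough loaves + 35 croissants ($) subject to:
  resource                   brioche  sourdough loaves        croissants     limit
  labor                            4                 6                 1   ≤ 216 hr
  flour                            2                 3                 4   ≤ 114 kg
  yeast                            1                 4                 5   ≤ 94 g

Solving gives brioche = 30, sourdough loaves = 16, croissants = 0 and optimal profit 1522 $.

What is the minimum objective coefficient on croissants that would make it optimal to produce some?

At the optimum: labor uses 216 of 216 (binding); flour uses 108 of 114 (slack = 6); yeast uses 94 of 94 (binding).
By complementary slackness, y = 0 for the non-binding constraint.
Dual feasibility on the basic columns requires 4·y_labor + 1·y_yeast = 23, 6·y_labor + 4·y_yeast = 52.
→ y_labor = 4 and y_yeast = 7.
croissants enters the basis when its profit ≥ yᵀa₃ = 4·1 + 7·5 = 39.

39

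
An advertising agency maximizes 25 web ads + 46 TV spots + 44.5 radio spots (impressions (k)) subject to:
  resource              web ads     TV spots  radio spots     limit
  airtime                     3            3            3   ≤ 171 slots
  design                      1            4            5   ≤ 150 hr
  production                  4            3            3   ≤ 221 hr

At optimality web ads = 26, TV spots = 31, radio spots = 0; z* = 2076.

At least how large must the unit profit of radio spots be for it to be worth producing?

53

Binding: airtime and design. Non-binding: production (24 unused).
Since production is not tight, its dual is 0.
The binding rows give the dual system: 3·y_airtime + 1·y_design = 25 and 3·y_airtime + 4·y_design = 46.
→ y_airtime = 6 and y_design = 7.
radio spots enters the basis when its profit ≥ yᵀa₃ = 6·3 + 7·5 = 53.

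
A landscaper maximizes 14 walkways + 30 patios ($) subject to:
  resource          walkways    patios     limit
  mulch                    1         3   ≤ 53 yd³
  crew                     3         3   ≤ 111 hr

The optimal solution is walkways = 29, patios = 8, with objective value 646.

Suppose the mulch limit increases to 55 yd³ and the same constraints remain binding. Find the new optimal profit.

662

Check each constraint at x*: mulch 53/53 (tight); crew 111/111 (tight).
Dual feasibility on the basic columns requires 1·y_mulch + 3·y_crew = 14, 3·y_mulch + 3·y_crew = 30.
This yields shadow prices y_mulch = 8, y_crew = 2.
Δz = y_mulch·Δb = 8 × (2) = 16, so new z* = 646 + 16 = 662.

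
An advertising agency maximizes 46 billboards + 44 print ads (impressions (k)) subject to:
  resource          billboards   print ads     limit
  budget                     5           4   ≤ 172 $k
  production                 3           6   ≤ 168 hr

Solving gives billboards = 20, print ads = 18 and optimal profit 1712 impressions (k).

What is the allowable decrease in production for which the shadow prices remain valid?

64.8

Binding constraints: budget, production. The basis is B = [[5,4],[3,6]] with det 18.
Per unit decrease in production, x* moves by d = (0.2222, -0.2778).
The basis stays optimal until print ads reaches 0; allowable decrease = 64.8 hr.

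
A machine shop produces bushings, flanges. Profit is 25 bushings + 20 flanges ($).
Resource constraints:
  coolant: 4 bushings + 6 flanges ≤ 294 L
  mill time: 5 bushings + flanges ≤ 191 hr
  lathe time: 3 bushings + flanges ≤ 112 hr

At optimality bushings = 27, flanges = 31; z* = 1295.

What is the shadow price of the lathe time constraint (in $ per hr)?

Binding: coolant and lathe time. Non-binding: mill time (25 unused).
Since mill time is not tight, its dual is 0.
Dual feasibility on the basic columns requires 4·y_coolant + 3·y_lathe time = 25, 6·y_coolant + 1·y_lathe time = 20.
This yields shadow prices y_coolant = 2.5, y_lathe time = 5.
Shadow price of lathe time = 5.

5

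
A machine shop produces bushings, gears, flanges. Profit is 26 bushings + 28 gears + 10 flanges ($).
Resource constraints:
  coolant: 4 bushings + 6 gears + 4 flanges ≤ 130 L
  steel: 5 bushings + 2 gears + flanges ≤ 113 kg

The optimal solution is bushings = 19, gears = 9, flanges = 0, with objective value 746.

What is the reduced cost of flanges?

At the optimum: coolant uses 130 of 130 (binding); steel uses 113 of 113 (binding).
The binding rows give the dual system: 4·y_coolant + 5·y_steel = 26 and 6·y_coolant + 2·y_steel = 28.
This yields shadow prices y_coolant = 4, y_steel = 2.
Reduced cost of flanges: c₃ − yᵀa₃ = 10 − (4·4 + 2·1) = 10 − 18 = -8.

-8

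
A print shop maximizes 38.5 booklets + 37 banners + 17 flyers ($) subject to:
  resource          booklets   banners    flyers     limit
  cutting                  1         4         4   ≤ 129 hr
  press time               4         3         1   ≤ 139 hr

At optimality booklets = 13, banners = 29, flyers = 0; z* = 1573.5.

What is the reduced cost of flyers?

Both cutting and press time are binding at x*.
From A_Bᵀ y = c: 1·y_cutting + 4·y_press time = 38.5; 4·y_cutting + 3·y_press time = 37.
→ y_cutting = 2.5 and y_press time = 9.
Reduced cost of flyers: c₃ − yᵀa₃ = 17 − (2.5·4 + 9·1) = 17 − 19 = -2.

-2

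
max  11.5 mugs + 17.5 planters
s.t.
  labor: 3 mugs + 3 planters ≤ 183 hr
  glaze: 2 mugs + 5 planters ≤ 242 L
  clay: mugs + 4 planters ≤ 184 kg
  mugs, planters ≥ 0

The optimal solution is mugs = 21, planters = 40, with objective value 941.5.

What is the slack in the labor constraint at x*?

labor used = 3·21 + 3·40 = 183; slack = 183 − 183 = 0.

0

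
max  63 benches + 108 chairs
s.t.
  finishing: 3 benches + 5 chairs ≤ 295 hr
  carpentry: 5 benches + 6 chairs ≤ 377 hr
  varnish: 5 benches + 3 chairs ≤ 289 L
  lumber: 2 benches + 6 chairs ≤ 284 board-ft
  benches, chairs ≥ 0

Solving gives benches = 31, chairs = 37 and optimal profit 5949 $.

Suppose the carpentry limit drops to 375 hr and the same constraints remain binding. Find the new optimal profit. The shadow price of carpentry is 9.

5931

Δb = -2, so new z* = 5949 + (9)·(-2) = 5949 − 18 = 5931.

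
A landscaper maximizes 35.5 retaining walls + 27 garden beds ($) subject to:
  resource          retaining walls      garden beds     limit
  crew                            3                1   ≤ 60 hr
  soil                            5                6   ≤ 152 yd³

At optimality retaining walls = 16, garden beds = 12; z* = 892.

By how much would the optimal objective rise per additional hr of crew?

Both crew and soil are binding at x*.
Dual feasibility on the basic columns requires 3·y_crew + 5·y_soil = 35.5, 1·y_crew + 6·y_soil = 27.
→ y_crew = 6 and y_soil = 3.5.
Shadow price of crew = 6.

6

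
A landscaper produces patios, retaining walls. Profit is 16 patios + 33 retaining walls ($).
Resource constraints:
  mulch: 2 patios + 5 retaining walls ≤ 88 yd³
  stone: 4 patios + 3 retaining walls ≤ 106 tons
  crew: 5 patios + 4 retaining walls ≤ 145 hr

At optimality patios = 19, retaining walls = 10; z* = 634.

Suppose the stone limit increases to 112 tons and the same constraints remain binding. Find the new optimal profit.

Check each constraint at x*: mulch 88/88 (tight); stone 106/106 (tight); crew 135/145 (slack 10).
By complementary slackness, y = 0 for the non-binding constraint.
From A_Bᵀ y = c: 2·y_mulch + 4·y_stone = 16; 5·y_mulch + 3·y_stone = 33.
This yields shadow prices y_mulch = 6, y_stone = 1.
Δz = y_stone·Δb = 1 × (6) = 6, so new z* = 634 + 6 = 640.

640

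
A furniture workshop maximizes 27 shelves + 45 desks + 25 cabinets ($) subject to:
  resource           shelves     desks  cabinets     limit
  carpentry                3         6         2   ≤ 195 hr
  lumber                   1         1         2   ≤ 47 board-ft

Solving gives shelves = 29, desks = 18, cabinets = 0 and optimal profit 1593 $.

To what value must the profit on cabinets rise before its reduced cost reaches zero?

Check each constraint at x*: carpentry 195/195 (tight); lumber 47/47 (tight).
Dual feasibility on the basic columns requires 3·y_carpentry + 1·y_lumber = 27, 6·y_carpentry + 1·y_lumber = 45.
Solving: y_carpentry = 6, y_lumber = 9.
cabinets enters the basis when its profit ≥ yᵀa₃ = 6·2 + 9·2 = 30.

30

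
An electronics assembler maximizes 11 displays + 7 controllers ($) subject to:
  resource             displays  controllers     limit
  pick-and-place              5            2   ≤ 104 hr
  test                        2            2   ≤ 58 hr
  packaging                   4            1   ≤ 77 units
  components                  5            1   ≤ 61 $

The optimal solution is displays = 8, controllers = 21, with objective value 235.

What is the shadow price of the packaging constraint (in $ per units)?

At the optimum: pick-and-place uses 82 of 104 (slack = 22); test uses 58 of 58 (binding); packaging uses 53 of 77 (slack = 24); components uses 61 of 61 (binding).
Since pick-and-place, packaging are not tight, their duals are 0.
The binding rows give the dual system: 2·y_test + 5·y_components = 11 and 2·y_test + 1·y_components = 7.
This yields shadow prices y_test = 3, y_components = 1.
Shadow price of packaging = 0.

0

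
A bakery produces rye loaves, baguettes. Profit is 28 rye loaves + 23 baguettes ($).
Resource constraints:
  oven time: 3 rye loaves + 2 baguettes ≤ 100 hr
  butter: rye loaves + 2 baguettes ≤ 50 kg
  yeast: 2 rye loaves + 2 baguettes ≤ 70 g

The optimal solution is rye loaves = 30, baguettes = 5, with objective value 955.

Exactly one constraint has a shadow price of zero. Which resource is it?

oven time: 100/100 (binding)
butter: 40/50 (slack 10)
yeast: 70/70 (binding)
By complementary slackness, a constraint with positive slack has shadow price 0 → butter.

butter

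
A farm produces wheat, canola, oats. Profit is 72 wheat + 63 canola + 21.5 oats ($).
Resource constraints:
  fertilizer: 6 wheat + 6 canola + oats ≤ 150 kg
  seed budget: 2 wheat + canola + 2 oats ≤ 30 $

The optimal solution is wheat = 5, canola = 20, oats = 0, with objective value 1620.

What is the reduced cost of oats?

-5.5

Check each constraint at x*: fertilizer 150/150 (tight); seed budget 30/30 (tight).
From A_Bᵀ y = c: 6·y_fertilizer + 2·y_seed budget = 72; 6·y_fertilizer + 1·y_seed budget = 63.
→ y_fertilizer = 9 and y_seed budget = 9.
Reduced cost of oats: c₃ − yᵀa₃ = 21.5 − (9·1 + 9·2) = 21.5 − 27 = -5.5.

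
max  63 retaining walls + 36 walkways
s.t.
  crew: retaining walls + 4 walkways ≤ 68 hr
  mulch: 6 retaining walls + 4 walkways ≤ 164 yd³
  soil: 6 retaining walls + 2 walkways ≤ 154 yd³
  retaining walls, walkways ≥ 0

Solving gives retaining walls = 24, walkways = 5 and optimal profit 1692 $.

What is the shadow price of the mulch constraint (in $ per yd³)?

7.5

At the optimum: crew uses 44 of 68 (slack = 24); mulch uses 164 of 164 (binding); soil uses 154 of 154 (binding).
Slack constraints have shadow price 0 (complementary slackness).
From A_Bᵀ y = c: 6·y_mulch + 6·y_soil = 63; 4·y_mulch + 2·y_soil = 36.
Solving: y_mulch = 7.5, y_soil = 3.
Shadow price of mulch = 7.5.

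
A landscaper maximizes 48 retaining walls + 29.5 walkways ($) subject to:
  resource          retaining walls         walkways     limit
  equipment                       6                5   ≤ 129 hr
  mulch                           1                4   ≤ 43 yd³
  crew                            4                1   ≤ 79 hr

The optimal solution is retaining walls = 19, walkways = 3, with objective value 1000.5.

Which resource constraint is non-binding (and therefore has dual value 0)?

equipment: 129/129 (binding)
mulch: 31/43 (slack 12)
crew: 79/79 (binding)
By complementary slackness, a constraint with positive slack has shadow price 0 → mulch.

mulch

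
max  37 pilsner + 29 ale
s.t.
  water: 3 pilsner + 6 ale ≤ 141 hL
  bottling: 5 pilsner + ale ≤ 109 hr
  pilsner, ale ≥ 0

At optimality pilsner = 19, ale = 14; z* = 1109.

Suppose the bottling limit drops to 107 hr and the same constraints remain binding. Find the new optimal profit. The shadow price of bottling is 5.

Δb = -2, so new z* = 1109 + (5)·(-2) = 1109 − 10 = 1099.

1099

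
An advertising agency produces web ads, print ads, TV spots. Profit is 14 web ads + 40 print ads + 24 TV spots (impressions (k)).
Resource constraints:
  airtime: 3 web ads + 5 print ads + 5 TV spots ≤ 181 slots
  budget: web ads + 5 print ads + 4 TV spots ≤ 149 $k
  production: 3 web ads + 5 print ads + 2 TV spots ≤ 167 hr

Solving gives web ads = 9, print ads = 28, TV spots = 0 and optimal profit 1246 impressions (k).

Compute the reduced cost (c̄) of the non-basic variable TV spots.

-2

Check each constraint at x*: airtime 167/181 (slack 14); budget 149/149 (tight); production 167/167 (tight).
Slack constraints have shadow price 0 (complementary slackness).
The binding rows give the dual system: 1·y_budget + 3·y_production = 14 and 5·y_budget + 5·y_production = 40.
Solving: y_budget = 5, y_production = 3.
Reduced cost of TV spots: c₃ − yᵀa₃ = 24 − (5·4 + 3·2) = 24 − 26 = -2.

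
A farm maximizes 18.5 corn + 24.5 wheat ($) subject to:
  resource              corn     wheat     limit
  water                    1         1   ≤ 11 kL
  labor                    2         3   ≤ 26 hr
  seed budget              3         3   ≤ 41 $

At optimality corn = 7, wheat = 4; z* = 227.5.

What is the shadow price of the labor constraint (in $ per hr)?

6

Check each constraint at x*: water 11/11 (tight); labor 26/26 (tight); seed budget 33/41 (slack 8).
Since seed budget is not tight, its dual is 0.
Dual feasibility on the basic columns requires 1·y_water + 2·y_labor = 18.5, 1·y_water + 3·y_labor = 24.5.
Solving: y_water = 6.5, y_labor = 6.
Shadow price of labor = 6.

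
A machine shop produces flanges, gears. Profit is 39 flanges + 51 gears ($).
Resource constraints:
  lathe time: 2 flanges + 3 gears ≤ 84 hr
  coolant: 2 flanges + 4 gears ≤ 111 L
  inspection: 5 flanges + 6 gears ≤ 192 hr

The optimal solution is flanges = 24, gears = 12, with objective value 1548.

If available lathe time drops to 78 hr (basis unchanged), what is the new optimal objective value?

1506

Binding: lathe time and inspection. Non-binding: coolant (15 unused).
Slack constraints have shadow price 0 (complementary slackness).
Dual feasibility on the basic columns requires 2·y_lathe time + 5·y_inspection = 39, 3·y_lathe time + 6·y_inspection = 51.
Solving: y_lathe time = 7, y_inspection = 5.
Δz = y_lathe time·Δb = 7 × (-6) = -42, so new z* = 1548 − 42 = 1506.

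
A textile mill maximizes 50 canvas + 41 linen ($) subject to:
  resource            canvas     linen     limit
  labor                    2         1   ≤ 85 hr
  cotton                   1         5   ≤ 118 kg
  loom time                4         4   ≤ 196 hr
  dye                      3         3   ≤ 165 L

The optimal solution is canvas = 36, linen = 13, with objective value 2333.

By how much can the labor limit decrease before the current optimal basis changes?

Binding constraints: labor, loom time. The basis is B = [[2,1],[4,4]] with det 4.
Per unit decrease in labor, x* moves by d = (-1, 1).
The basis stays optimal until cotton becomes binding; allowable decrease = 4.25 hr.

4.25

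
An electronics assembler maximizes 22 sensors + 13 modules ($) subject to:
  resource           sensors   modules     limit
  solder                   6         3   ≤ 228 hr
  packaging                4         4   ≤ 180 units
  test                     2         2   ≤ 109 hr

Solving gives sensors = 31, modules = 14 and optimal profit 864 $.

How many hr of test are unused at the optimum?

19

test used = 2·31 + 2·14 = 90; slack = 109 − 90 = 19.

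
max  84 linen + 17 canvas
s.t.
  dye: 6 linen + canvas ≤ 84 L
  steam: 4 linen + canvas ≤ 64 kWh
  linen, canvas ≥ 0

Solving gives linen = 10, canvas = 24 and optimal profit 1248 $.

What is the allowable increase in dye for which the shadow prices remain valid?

Binding constraints: dye, steam. The basis is B = [[6,1],[4,1]] with det 2.
Per unit increase in dye, x* moves by d = (0.5, -2).
The basis stays optimal until canvas reaches 0; allowable increase = 12 L.

12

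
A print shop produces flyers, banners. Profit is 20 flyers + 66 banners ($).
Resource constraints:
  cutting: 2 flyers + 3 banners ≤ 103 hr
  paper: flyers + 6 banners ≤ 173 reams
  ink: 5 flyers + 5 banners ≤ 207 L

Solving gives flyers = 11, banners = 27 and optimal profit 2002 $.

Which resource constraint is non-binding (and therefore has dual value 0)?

ink

cutting: 103/103 (binding)
paper: 173/173 (binding)
ink: 190/207 (slack 17)
By complementary slackness, a constraint with positive slack has shadow price 0 → ink.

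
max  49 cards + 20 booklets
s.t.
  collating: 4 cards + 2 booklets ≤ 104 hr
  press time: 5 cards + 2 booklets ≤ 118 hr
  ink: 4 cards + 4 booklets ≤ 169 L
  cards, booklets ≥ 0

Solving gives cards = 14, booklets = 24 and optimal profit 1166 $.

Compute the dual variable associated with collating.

1

Check each constraint at x*: collating 104/104 (tight); press time 118/118 (tight); ink 152/169 (slack 17).
Since ink is not tight, its dual is 0.
From A_Bᵀ y = c: 4·y_collating + 5·y_press time = 49; 2·y_collating + 2·y_press time = 20.
Solving: y_collating = 1, y_press time = 9.
Shadow price of collating = 1.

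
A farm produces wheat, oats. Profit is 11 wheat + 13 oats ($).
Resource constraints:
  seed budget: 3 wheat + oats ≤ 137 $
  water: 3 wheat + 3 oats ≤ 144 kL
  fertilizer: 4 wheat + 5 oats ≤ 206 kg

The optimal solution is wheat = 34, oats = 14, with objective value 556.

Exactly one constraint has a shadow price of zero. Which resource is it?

seed budget: 116/137 (slack 21)
water: 144/144 (binding)
fertilizer: 206/206 (binding)
By complementary slackness, a constraint with positive slack has shadow price 0 → seed budget.

seed budget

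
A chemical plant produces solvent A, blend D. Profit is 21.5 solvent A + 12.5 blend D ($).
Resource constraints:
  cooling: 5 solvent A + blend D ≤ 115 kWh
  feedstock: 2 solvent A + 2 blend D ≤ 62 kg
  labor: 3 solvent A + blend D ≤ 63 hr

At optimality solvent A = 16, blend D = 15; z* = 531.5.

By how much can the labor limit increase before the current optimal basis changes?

Binding constraints: feedstock, labor. The basis is B = [[2,2],[3,1]] with det -4.
Per unit increase in labor, x* moves by d = (0.5, -0.5).
The basis stays optimal until cooling becomes binding; allowable increase = 10 hr.

10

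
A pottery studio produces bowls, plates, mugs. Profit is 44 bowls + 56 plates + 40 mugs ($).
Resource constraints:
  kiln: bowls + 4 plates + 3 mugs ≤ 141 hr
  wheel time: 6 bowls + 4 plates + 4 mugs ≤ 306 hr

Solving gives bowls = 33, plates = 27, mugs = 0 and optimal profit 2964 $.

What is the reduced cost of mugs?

Both kiln and wheel time are binding at x*.
From A_Bᵀ y = c: 1·y_kiln + 6·y_wheel time = 44; 4·y_kiln + 4·y_wheel time = 56.
→ y_kiln = 8 and y_wheel time = 6.
Reduced cost of mugs: c₃ − yᵀa₃ = 40 − (8·3 + 6·4) = 40 − 48 = -8.

-8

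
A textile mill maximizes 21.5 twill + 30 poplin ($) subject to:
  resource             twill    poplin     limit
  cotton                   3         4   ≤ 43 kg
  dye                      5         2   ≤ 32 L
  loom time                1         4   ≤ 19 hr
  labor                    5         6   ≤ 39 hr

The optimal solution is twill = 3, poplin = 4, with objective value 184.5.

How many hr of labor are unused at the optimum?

labor used = 5·3 + 6·4 = 39; slack = 39 − 39 = 0.

0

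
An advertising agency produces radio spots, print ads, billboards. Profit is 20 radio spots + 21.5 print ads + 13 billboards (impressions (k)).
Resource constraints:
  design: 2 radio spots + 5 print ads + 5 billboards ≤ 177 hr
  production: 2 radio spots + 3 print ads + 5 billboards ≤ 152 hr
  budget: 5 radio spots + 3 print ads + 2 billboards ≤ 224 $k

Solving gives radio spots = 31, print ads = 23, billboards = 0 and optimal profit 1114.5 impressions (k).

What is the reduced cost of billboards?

At the optimum: design uses 177 of 177 (binding); production uses 131 of 152 (slack = 21); budget uses 224 of 224 (binding).
Slack constraints have shadow price 0 (complementary slackness).
The binding rows give the dual system: 2·y_design + 5·y_budget = 20 and 5·y_design + 3·y_budget = 21.5.
Solving: y_design = 2.5, y_budget = 3.
Reduced cost of billboards: c₃ − yᵀa₃ = 13 − (2.5·5 + 3·2) = 13 − 18.5 = -5.5.

-5.5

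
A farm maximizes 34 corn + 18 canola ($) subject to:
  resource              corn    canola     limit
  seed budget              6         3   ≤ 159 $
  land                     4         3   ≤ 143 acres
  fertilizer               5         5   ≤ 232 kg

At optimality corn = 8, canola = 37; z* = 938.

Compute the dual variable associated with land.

At the optimum: seed budget uses 159 of 159 (binding); land uses 143 of 143 (binding); fertilizer uses 225 of 232 (slack = 7).
Since fertilizer is not tight, its dual is 0.
From A_Bᵀ y = c: 6·y_seed budget + 4·y_land = 34; 3·y_seed budget + 3·y_land = 18.
Solving: y_seed budget = 5, y_land = 1.
Shadow price of land = 1.

1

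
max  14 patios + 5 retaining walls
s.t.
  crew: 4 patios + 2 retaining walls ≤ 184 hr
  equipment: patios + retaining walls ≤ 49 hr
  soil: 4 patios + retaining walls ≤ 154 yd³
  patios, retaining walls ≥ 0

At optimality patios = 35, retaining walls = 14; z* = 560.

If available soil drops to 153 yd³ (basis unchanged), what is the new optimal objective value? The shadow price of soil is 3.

557

Δb = -1, so new z* = 560 + (3)·(-1) = 560 − 3 = 557.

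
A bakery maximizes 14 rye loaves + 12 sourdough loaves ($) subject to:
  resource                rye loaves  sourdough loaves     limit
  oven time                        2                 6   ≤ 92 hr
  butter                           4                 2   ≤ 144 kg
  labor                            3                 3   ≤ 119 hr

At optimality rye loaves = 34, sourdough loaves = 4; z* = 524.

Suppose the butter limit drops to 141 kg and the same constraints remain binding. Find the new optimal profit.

515

Binding: oven time and butter. Non-binding: labor (5 unused).
Since labor is not tight, its dual is 0.
The binding rows give the dual system: 2·y_oven time + 4·y_butter = 14 and 6·y_oven time + 2·y_butter = 12.
This yields shadow prices y_oven time = 1, y_butter = 3.
Δz = y_butter·Δb = 3 × (-3) = -9, so new z* = 524 − 9 = 515.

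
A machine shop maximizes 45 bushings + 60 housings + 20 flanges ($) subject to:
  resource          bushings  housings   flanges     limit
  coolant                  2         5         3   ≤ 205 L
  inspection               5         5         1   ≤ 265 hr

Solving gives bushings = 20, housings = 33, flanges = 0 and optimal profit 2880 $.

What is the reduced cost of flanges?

Both coolant and inspection are binding at x*.
The binding rows give the dual system: 2·y_coolant + 5·y_inspection = 45 and 5·y_coolant + 5·y_inspection = 60.
This yields shadow prices y_coolant = 5, y_inspection = 7.
Reduced cost of flanges: c₃ − yᵀa₃ = 20 − (5·3 + 7·1) = 20 − 22 = -2.

-2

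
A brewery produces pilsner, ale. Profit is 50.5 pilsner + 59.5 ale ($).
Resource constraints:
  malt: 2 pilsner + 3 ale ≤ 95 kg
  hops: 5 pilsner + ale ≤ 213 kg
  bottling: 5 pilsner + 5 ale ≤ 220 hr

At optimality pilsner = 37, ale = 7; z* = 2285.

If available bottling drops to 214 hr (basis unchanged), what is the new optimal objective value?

2246

At the optimum: malt uses 95 of 95 (binding); hops uses 192 of 213 (slack = 21); bottling uses 220 of 220 (binding).
By complementary slackness, y = 0 for the non-binding constraint.
From A_Bᵀ y = c: 2·y_malt + 5·y_bottling = 50.5; 3·y_malt + 5·y_bottling = 59.5.
→ y_malt = 9 and y_bottling = 6.5.
Δz = y_bottling·Δb = 6.5 × (-6) = -39, so new z* = 2285 − 39 = 2246.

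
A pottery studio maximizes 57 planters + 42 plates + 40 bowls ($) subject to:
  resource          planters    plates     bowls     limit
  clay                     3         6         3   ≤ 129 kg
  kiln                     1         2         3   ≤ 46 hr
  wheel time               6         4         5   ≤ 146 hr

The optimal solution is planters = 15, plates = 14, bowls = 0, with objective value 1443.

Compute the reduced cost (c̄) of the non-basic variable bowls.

-8

Binding: clay and wheel time. Non-binding: kiln (3 unused).
By complementary slackness, y = 0 for the non-binding constraint.
Dual feasibility on the basic columns requires 3·y_clay + 6·y_wheel time = 57, 6·y_clay + 4·y_wheel time = 42.
Solving: y_clay = 1, y_wheel time = 9.
Reduced cost of bowls: c₃ − yᵀa₃ = 40 − (1·3 + 9·5) = 40 − 48 = -8.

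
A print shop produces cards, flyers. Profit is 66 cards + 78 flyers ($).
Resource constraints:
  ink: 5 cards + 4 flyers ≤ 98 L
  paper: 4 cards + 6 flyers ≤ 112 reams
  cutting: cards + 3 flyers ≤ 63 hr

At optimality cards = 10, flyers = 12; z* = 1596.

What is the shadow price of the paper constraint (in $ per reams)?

9

Check each constraint at x*: ink 98/98 (tight); paper 112/112 (tight); cutting 46/63 (slack 17).
Slack constraints have shadow price 0 (complementary slackness).
The binding rows give the dual system: 5·y_ink + 4·y_paper = 66 and 4·y_ink + 6·y_paper = 78.
Solving: y_ink = 6, y_paper = 9.
Shadow price of paper = 9.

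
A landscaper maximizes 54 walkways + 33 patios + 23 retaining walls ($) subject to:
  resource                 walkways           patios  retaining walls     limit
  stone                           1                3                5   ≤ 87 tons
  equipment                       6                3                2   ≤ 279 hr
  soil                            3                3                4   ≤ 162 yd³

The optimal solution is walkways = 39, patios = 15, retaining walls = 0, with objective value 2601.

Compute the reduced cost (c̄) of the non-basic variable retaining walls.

At the optimum: stone uses 84 of 87 (slack = 3); equipment uses 279 of 279 (binding); soil uses 162 of 162 (binding).
Since stone is not tight, its dual is 0.
The binding rows give the dual system: 6·y_equipment + 3·y_soil = 54 and 3·y_equipment + 3·y_soil = 33.
This yields shadow prices y_equipment = 7, y_soil = 4.
Reduced cost of retaining walls: c₃ − yᵀa₃ = 23 − (7·2 + 4·4) = 23 − 30 = -7.

-7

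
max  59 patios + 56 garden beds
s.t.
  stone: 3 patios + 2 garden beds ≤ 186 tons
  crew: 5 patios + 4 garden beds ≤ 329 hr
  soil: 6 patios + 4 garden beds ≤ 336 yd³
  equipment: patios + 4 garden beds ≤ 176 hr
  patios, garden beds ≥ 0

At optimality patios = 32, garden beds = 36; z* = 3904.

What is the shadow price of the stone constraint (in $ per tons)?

0

Binding: soil and equipment. Non-binding: stone (18 unused), crew (25 unused).
Since stone, crew are not tight, their duals are 0.
The binding rows give the dual system: 6·y_soil + 1·y_equipment = 59 and 4·y_soil + 4·y_equipment = 56.
Solving: y_soil = 9, y_equipment = 5.
Shadow price of stone = 0.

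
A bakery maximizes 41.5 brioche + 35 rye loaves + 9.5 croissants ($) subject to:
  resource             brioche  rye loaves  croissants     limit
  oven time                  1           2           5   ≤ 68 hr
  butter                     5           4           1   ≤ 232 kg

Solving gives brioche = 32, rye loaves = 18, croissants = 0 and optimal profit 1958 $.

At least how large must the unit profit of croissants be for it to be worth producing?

Check each constraint at x*: oven time 68/68 (tight); butter 232/232 (tight).
Dual feasibility on the basic columns requires 1·y_oven time + 5·y_butter = 41.5, 2·y_oven time + 4·y_butter = 35.
Solving: y_oven time = 1.5, y_butter = 8.
croissants enters the basis when its profit ≥ yᵀa₃ = 1.5·5 + 8·1 = 15.5.

15.5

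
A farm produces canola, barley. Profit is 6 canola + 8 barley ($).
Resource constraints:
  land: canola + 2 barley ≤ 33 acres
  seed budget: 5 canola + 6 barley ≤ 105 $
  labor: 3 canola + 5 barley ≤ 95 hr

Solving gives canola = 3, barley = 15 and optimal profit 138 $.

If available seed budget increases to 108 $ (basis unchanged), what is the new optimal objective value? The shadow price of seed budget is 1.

141

Δb = 3, so new z* = 138 + (1)·(3) = 138 + 3 = 141.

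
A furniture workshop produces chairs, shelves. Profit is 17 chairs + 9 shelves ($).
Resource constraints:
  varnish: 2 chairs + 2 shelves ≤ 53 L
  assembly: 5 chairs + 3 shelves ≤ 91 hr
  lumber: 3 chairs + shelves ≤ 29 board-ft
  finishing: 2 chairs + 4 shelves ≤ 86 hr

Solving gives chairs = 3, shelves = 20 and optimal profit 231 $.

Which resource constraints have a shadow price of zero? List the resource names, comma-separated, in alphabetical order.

varnish: 46/53 (slack 7)
assembly: 75/91 (slack 16)
lumber: 29/29 (binding)
finishing: 86/86 (binding)
By complementary slackness, a constraint with positive slack has shadow price 0 → assembly, varnish.

assembly, varnish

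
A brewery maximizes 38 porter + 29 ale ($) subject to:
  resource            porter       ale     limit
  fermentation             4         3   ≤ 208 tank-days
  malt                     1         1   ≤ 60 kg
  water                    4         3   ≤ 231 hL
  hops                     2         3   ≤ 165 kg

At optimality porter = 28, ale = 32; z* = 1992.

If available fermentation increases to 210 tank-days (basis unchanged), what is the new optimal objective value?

Check each constraint at x*: fermentation 208/208 (tight); malt 60/60 (tight); water 208/231 (slack 23); hops 152/165 (slack 13).
By complementary slackness, y = 0 for the non-binding constraints.
Dual feasibility on the basic columns requires 4·y_fermentation + 1·y_malt = 38, 3·y_fermentation + 1·y_malt = 29.
This yields shadow prices y_fermentation = 9, y_malt = 2.
Δz = y_fermentation·Δb = 9 × (2) = 18, so new z* = 1992 + 18 = 2010.

2010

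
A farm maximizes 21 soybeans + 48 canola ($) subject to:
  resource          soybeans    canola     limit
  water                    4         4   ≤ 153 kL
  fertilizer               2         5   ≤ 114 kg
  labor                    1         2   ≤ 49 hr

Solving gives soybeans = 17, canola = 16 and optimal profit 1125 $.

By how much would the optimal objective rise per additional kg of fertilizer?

At the optimum: water uses 132 of 153 (slack = 21); fertilizer uses 114 of 114 (binding); labor uses 49 of 49 (binding).
Since water is not tight, its dual is 0.
Dual feasibility on the basic columns requires 2·y_fertilizer + 1·y_labor = 21, 5·y_fertilizer + 2·y_labor = 48.
This yields shadow prices y_fertilizer = 6, y_labor = 9.
Shadow price of fertilizer = 6.

6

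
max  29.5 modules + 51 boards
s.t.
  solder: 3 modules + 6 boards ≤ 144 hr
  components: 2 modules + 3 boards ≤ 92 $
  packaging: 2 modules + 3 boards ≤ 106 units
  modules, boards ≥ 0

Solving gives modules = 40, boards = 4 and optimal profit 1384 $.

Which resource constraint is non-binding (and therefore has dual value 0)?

solder: 144/144 (binding)
components: 92/92 (binding)
packaging: 92/106 (slack 14)
By complementary slackness, a constraint with positive slack has shadow price 0 → packaging.

packaging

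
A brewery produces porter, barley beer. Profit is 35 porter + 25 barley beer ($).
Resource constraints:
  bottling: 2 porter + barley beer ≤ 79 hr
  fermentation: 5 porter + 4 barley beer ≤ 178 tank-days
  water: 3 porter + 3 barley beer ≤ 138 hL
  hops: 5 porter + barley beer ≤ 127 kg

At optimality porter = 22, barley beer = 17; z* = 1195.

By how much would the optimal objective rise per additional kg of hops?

Binding: fermentation and hops. Non-binding: bottling (18 unused), water (21 unused).
Slack constraints have shadow price 0 (complementary slackness).
Dual feasibility on the basic columns requires 5·y_fermentation + 5·y_hops = 35, 4·y_fermentation + 1·y_hops = 25.
Solving: y_fermentation = 6, y_hops = 1.
Shadow price of hops = 1.

1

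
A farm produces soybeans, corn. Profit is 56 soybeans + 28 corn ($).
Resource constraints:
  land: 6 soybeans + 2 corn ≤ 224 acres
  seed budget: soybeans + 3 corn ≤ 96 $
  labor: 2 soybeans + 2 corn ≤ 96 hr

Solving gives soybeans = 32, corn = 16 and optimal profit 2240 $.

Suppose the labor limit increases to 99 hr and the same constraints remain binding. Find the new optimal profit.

2261

At the optimum: land uses 224 of 224 (binding); seed budget uses 80 of 96 (slack = 16); labor uses 96 of 96 (binding).
Since seed budget is not tight, its dual is 0.
From A_Bᵀ y = c: 6·y_land + 2·y_labor = 56; 2·y_land + 2·y_labor = 28.
Solving: y_land = 7, y_labor = 7.
Δz = y_labor·Δb = 7 × (3) = 21, so new z* = 2240 + 21 = 2261.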